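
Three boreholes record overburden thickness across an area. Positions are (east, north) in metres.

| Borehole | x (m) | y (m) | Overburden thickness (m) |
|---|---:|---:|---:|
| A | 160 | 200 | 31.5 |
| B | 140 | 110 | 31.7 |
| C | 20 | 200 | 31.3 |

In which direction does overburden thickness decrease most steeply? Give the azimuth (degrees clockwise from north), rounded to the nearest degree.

331°

Differences from A: to B (Δx, Δy, Δh) = (-20, -90, +0.2); to C = (-140, 0, -0.2).
Solve a·Δx + b·Δy = Δd: det = (-20)·0 − (-140)·(-90) = -12600.
∂d/∂x = [(+0.2)·0 − (-0.2)·(-90)] / -12600 = +0.001429
∂d/∂y = [(-20)·(-0.2) − (-140)·(+0.2)] / -12600 = -0.002540
Steepest decrease is along −∇f: components (-0.001429 E, +0.002540 N).
Azimuth = atan2(-0.001429, +0.002540) = 330.6° ≈ 331°.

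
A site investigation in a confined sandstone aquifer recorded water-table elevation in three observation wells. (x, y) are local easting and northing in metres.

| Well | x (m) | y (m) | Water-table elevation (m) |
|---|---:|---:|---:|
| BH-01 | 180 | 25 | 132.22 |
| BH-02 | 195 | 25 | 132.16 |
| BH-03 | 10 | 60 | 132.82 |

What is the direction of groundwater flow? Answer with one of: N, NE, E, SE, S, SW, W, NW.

NE

Taking BH-01 as reference: BH-02−BH-01 = (15, 0, -0.06); BH-03−BH-01 = (-170, 35, +0.60).
Solve a·Δx + b·Δy = Δh: det = 15·35 − (-170)·0 = 525.
∂h/∂x = [(-0.06)·35 − (+0.60)·0] / 525 = -0.004000
∂h/∂y = [15·(+0.60) − (-170)·(-0.06)] / 525 = -0.002286
Flow = −∇h = (+0.004000 east, +0.002286 north), which points northeast.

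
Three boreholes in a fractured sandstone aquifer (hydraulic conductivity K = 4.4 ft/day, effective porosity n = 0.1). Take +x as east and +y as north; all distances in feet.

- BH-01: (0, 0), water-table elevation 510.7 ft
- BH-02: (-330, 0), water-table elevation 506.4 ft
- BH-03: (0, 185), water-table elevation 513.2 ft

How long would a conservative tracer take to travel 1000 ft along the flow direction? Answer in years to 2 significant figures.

3.3 years

∂h/∂x = (506.4 − 510.7) / (-330 − 0) = +0.01303
∂h/∂y = (513.2 − 510.7) / (185 − 0) = +0.01351
|∇h| = √(0.01303² + 0.01351²) = 0.01877
Seepage velocity v = K·i/n = 4.4 × 0.01877 / 0.1 = 0.8259 ft/day.
t = 1000 / 0.8259 = 1211 days = 3.32 years.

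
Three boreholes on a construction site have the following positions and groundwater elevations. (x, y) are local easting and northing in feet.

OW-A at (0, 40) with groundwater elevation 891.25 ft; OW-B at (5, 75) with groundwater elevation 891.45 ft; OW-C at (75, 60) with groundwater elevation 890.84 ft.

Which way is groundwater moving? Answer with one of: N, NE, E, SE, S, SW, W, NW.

SE

Three-point gradient (reference OW-A): Δ to OW-B = (5, 35, +0.20), Δ to OW-C = (75, 20, -0.41).
∂h/∂x = -0.007267, ∂h/∂y = +0.006752 (det = -2525).
Flow = −∇h = (+0.007267 east, -0.006752 north), which points southeast.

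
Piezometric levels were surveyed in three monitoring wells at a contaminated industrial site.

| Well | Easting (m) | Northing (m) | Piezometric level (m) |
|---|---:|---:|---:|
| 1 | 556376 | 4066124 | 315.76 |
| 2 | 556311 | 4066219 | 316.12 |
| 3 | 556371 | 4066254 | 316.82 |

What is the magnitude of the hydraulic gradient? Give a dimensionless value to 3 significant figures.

0.0108

Differences from 1: to 2 (Δx, Δy, Δh) = (-65, 95, +0.36); to 3 = (-5, 130, +1.06).
Solve a·Δx + b·Δy = Δh: det = (-65)·130 − (-5)·95 = -7975.
∂h/∂x = [(+0.36)·130 − (+1.06)·95] / -7975 = +0.006759
∂h/∂y = [(-65)·(+1.06) − (-5)·(+0.36)] / -7975 = +0.008414
|∇h| = √(0.006759² + 0.008414²) = 0.01079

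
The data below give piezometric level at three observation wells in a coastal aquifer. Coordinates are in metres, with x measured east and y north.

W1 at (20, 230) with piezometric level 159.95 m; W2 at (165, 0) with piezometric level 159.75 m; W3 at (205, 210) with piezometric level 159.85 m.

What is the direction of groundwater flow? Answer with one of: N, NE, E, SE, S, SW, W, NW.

SE

Differences from W1: to W2 (Δx, Δy, Δh) = (145, -230, -0.20); to W3 = (185, -20, -0.10).
Solve a·Δx + b·Δy = Δh: det = 145·(-20) − 185·(-230) = 39650.
∂h/∂x = [(-0.20)·(-20) − (-0.10)·(-230)] / 39650 = -0.0004792
∂h/∂y = [145·(-0.10) − 185·(-0.20)] / 39650 = +0.0005675
Flow = −∇h = (+0.0004792 east, -0.0005675 north), which points southeast.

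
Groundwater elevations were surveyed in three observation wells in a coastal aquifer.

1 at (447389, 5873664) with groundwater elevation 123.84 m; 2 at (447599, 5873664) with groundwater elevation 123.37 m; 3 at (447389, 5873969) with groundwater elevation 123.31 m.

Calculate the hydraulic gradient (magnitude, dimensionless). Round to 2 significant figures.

0.0028

∂h/∂x = (123.37 − 123.84) / (447599 − 447389) = -0.002238
∂h/∂y = (123.31 − 123.84) / (5873969 − 5873664) = -0.001738
|∇h| = √(-0.002238² + -0.001738²) = 0.002834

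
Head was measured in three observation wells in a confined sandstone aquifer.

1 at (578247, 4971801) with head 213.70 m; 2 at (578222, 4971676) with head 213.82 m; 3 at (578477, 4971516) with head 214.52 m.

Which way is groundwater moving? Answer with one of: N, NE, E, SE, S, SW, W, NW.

NW

Taking 1 as reference: 2−1 = (-25, -125, +0.12); 3−1 = (230, -285, +0.82).
Solve a·Δx + b·Δy = Δh: det = (-25)·(-285) − 230·(-125) = 35875.
∂h/∂x = [(+0.12)·(-285) − (+0.82)·(-125)] / 35875 = +0.001904
∂h/∂y = [(-25)·(+0.82) − 230·(+0.12)] / 35875 = -0.001341
Flow = −∇h = (-0.001904 east, +0.001341 north), which points northwest.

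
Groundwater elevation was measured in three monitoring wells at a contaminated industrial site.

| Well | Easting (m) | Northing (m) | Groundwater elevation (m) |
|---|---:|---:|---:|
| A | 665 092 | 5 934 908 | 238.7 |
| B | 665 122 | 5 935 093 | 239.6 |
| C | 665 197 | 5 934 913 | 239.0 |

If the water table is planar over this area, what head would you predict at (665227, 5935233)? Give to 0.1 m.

240.5 m

Differences from A: to B (Δx, Δy, Δh) = (30, 185, +0.9); to C = (105, 5, +0.3).
Solve a·Δx + b·Δy = Δh: det = 30·5 − 105·185 = -19275.
∂h/∂x = [(+0.9)·5 − (+0.3)·185] / -19275 = +0.002646
∂h/∂y = [30·(+0.3) − 105·(+0.9)] / -19275 = +0.004436
h(665227, 5935233) = 238.7 + (+0.002646)·(135) + (+0.004436)·(325) = 238.7 +0.357 +1.442 = 240.499 m.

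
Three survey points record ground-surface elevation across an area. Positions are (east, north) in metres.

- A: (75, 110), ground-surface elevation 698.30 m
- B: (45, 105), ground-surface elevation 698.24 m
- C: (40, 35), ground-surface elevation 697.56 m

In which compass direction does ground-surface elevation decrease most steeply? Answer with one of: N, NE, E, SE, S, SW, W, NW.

Taking A as reference: B−A = (-30, -5, -0.06); C−A = (-35, -75, -0.74).
Determinant of the coordinate differences = (-30)·(-75) − (-35)·(-5) = 2075.
∂z/∂x = [(-0.06)·(-75) − (-0.74)·(-5)] / 2075 = +0.0003855
∂z/∂y = [(-30)·(-0.74) − (-35)·(-0.06)] / 2075 = +0.009687
Steepest decrease is along −∇f = (-0.0003855 E, -0.009687 N) → south.

S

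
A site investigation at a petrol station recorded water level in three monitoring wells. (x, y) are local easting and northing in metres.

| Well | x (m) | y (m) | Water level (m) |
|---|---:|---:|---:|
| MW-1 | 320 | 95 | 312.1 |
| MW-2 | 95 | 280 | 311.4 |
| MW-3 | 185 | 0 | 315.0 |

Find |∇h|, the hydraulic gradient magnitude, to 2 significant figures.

0.019

With h = a·x + b·y + c and MW-1 as origin, the differences give:
  (-225)·a + 185·b = -0.7
  (-135)·a + (-95)·b = +2.9
Eliminate b (×(-95) and ×185, subtract): 46350·a = -470.00 → a = ∂h/∂x = -0.01014
Back-substitute: b = ∂h/∂y = -0.01612.
|∇h| = √(-0.01014² + -0.01612²) = 0.01904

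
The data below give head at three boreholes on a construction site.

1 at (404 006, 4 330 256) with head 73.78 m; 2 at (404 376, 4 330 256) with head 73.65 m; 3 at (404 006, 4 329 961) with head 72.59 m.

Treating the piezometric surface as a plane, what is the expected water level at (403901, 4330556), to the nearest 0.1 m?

75.0 m

∂h/∂x = (73.65 − 73.78) / (404376 − 404006) = -0.0003514
∂h/∂y = (72.59 − 73.78) / (4329961 − 4330256) = +0.004034
h(403901, 4330556) = 73.78 + (-0.0003514)·(-105) + (+0.004034)·(300) = 73.78 +0.037 +1.210 = 75.027 m.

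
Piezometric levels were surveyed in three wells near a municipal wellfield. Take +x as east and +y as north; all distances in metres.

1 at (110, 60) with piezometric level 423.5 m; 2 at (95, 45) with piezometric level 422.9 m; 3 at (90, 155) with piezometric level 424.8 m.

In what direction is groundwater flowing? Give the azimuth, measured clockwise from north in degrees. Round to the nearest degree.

Three-point gradient (reference 1): Δ to 2 = (-15, -15, -0.6), Δ to 3 = (-20, 95, +1.3).
∂h/∂x = +0.02174, ∂h/∂y = +0.01826 (det = -1725).
Flow direction (−∇h) has components (-0.02174 E, -0.01826 N).
Azimuth = atan2(E, N) = atan2(-0.02174, -0.01826) = 230.0° ≈ 230°.

230°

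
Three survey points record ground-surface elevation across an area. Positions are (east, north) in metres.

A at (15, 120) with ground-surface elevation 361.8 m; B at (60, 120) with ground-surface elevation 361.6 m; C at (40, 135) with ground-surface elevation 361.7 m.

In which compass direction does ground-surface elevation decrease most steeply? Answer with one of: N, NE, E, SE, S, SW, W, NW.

E

Differences from A: to B (Δx, Δy, Δh) = (45, 0, -0.2); to C = (25, 15, -0.1).
Solve a·Δx + b·Δy = Δz: det = 45·15 − 25·0 = 675.
∂z/∂x = [(-0.2)·15 − (-0.1)·0] / 675 = -0.004444
∂z/∂y = [45·(-0.1) − 25·(-0.2)] / 675 = +0.0007407
Steepest decrease is along −∇f = (+0.004444 E, -0.0007407 N) → east.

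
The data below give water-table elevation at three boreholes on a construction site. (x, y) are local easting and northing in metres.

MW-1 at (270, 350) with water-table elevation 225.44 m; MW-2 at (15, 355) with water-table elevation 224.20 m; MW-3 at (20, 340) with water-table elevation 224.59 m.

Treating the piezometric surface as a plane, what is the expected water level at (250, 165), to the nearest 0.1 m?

Taking MW-1 as reference: MW-2−MW-1 = (-255, 5, -1.24); MW-3−MW-1 = (-250, -10, -0.85).
Determinant of the coordinate differences = (-255)·(-10) − (-250)·5 = 3800.
∂h/∂x = [(-1.24)·(-10) − (-0.85)·5] / 3800 = +0.004382
∂h/∂y = [(-255)·(-0.85) − (-250)·(-1.24)] / 3800 = -0.02454
h(250, 165) = 225.44 + (+0.004382)·(-20) + (-0.02454)·(-185) = 225.44 -0.088 +4.540 = 229.892 m.

229.9 m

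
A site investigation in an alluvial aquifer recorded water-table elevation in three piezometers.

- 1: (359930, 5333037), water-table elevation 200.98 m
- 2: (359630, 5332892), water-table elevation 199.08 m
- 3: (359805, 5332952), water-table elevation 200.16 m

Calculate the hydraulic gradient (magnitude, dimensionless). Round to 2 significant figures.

0.0059

Taking 1 as reference: 2−1 = (-300, -145, -1.90); 3−1 = (-125, -85, -0.82).
Solve a·Δx + b·Δy = Δh: det = (-300)·(-85) − (-125)·(-145) = 7375.
∂h/∂x = [(-1.90)·(-85) − (-0.82)·(-145)] / 7375 = +0.005776
∂h/∂y = [(-300)·(-0.82) − (-125)·(-1.90)] / 7375 = +0.001153
|∇h| = √(0.005776² + 0.001153²) = 0.00589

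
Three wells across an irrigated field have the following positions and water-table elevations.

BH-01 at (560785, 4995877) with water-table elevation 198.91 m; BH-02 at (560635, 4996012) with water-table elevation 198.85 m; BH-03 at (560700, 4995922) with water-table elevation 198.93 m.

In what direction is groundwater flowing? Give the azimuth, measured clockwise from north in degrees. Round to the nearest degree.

Taking BH-01 as reference: BH-02−BH-01 = (-150, 135, -0.06); BH-03−BH-01 = (-85, 45, +0.02).
Solve a·Δx + b·Δy = Δh: det = (-150)·45 − (-85)·135 = 4725.
∂h/∂x = [(-0.06)·45 − (+0.02)·135] / 4725 = -0.001143
∂h/∂y = [(-150)·(+0.02) − (-85)·(-0.06)] / 4725 = -0.001714
Flow direction (−∇h) has components (+0.001143 E, +0.001714 N).
Azimuth = atan2(E, N) = atan2(+0.001143, +0.001714) = 33.7° ≈ 034°.

034°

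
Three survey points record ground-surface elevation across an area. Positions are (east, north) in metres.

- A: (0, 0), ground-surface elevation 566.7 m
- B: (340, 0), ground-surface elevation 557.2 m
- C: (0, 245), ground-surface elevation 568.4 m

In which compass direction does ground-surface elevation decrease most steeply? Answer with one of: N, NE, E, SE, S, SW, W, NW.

∂z/∂x = (557.2 − 566.7) / (340 − 0) = -0.02794
∂z/∂y = (568.4 − 566.7) / (245 − 0) = +0.006939
Steepest decrease is along −∇f = (+0.02794 E, -0.006939 N) → east.

E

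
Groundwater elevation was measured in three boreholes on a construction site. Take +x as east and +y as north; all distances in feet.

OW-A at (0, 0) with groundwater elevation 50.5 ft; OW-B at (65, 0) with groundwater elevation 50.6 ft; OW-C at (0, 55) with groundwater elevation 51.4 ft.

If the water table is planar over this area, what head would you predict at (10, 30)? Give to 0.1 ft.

∂h/∂x = (50.6 − 50.5) / (65 − 0) = +0.001538
∂h/∂y = (51.4 − 50.5) / (55 − 0) = +0.01636
h(10, 30) = 50.5 + (+0.001538)·(10) + (+0.01636)·(30) = 50.5 +0.015 +0.491 = 51.006 ft.

51.0 ft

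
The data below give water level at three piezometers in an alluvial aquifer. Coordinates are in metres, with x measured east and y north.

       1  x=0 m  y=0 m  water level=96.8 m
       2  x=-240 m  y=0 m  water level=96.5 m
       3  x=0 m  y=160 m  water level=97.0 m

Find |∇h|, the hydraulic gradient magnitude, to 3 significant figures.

∂h/∂x = (96.5 − 96.8) / (-240 − 0) = +0.001250
∂h/∂y = (97.0 − 96.8) / (160 − 0) = +0.001250
|∇h| = √(0.001250² + 0.001250²) = 0.001768

0.00177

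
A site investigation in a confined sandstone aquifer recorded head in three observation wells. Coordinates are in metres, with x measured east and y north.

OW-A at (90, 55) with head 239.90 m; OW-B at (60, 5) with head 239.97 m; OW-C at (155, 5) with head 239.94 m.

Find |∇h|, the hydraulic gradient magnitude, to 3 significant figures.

0.00125

Taking OW-A as reference: OW-B−OW-A = (-30, -50, +0.07); OW-C−OW-A = (65, -50, +0.04).
Determinant of the coordinate differences = (-30)·(-50) − 65·(-50) = 4750.
∂h/∂x = [(+0.07)·(-50) − (+0.04)·(-50)] / 4750 = -0.0003158
∂h/∂y = [(-30)·(+0.04) − 65·(+0.07)] / 4750 = -0.001211
|∇h| = √(-0.0003158² + -0.001211²) = 0.001251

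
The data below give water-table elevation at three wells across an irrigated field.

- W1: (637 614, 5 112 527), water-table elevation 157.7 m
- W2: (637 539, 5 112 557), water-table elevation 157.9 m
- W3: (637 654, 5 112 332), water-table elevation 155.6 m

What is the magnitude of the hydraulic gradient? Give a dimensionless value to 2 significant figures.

0.011

Differences from W1: to W2 (Δx, Δy, Δh) = (-75, 30, +0.2); to W3 = (40, -195, -2.1).
Solve a·Δx + b·Δy = Δh: det = (-75)·(-195) − 40·30 = 13425.
∂h/∂x = [(+0.2)·(-195) − (-2.1)·30] / 13425 = +0.001788
∂h/∂y = [(-75)·(-2.1) − 40·(+0.2)] / 13425 = +0.01114
|∇h| = √(0.001788² + 0.01114²) = 0.01128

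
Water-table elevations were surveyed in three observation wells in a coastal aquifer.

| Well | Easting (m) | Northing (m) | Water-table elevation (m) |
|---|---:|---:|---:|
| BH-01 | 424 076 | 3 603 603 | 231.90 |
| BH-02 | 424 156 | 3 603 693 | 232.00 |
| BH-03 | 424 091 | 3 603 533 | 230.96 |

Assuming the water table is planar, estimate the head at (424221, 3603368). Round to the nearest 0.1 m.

227.7 m

With h = a·x + b·y + c and BH-01 as origin, the differences give:
  80·a + 90·b = +0.10
  15·a + (-70)·b = -0.94
Eliminate b (×(-70) and ×90, subtract): -6950·a = 77.600 → a = ∂h/∂x = -0.01117
Back-substitute: b = ∂h/∂y = +0.01104.
h(424221, 3603368) = 231.90 + (-0.01117)·(145) + (+0.01104)·(-235) = 231.90 -1.619 -2.593 = 227.688 m.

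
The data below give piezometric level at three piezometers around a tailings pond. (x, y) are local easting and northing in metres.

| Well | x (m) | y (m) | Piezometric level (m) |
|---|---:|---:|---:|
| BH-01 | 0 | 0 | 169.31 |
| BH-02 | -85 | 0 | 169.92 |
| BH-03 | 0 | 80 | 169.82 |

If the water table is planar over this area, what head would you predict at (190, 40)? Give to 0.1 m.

∂h/∂x = (169.92 − 169.31) / (-85 − 0) = -0.007176
∂h/∂y = (169.82 − 169.31) / (80 − 0) = +0.006375
h(190, 40) = 169.31 + (-0.007176)·(190) + (+0.006375)·(40) = 169.31 -1.364 +0.255 = 168.201 m.

168.2 m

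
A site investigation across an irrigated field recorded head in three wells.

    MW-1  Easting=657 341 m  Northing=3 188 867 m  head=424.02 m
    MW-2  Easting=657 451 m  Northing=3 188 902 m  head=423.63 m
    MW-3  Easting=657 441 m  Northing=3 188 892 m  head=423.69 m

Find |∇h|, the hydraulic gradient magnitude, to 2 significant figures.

Taking MW-1 as reference: MW-2−MW-1 = (110, 35, -0.39); MW-3−MW-1 = (100, 25, -0.33).
Solve a·Δx + b·Δy = Δh: det = 110·25 − 100·35 = -750.
∂h/∂x = [(-0.39)·25 − (-0.33)·35] / -750 = -0.002400
∂h/∂y = [110·(-0.33) − 100·(-0.39)] / -750 = -0.003600
|∇h| = √(-0.002400² + -0.003600²) = 0.004327

0.0043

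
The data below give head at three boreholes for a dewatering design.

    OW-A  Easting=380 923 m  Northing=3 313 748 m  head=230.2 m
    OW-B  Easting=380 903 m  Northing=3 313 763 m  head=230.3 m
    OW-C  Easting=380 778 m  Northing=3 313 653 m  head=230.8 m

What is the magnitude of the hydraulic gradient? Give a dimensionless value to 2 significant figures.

Differences from OW-A: to OW-B (Δx, Δy, Δh) = (-20, 15, +0.1); to OW-C = (-145, -95, +0.6).
Solve a·Δx + b·Δy = Δh: det = (-20)·(-95) − (-145)·15 = 4075.
∂h/∂x = [(+0.1)·(-95) − (+0.6)·15] / 4075 = -0.004540
∂h/∂y = [(-20)·(+0.6) − (-145)·(+0.1)] / 4075 = +0.0006135
|∇h| = √(-0.004540² + 0.0006135²) = 0.004581

0.0046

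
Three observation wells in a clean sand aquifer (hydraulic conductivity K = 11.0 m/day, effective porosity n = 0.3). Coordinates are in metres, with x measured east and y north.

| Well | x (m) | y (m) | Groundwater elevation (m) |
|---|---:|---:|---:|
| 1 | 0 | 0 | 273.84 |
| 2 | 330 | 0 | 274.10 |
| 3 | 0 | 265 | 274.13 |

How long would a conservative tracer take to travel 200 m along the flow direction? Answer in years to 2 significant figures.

11 years

∂h/∂x = (274.10 − 273.84) / (330 − 0) = +0.0007879
∂h/∂y = (274.13 − 273.84) / (265 − 0) = +0.001094
|∇h| = √(0.0007879² + 0.001094²) = 0.001348
Seepage velocity v = K·i/n = 11.0 × 0.001348 / 0.3 = 0.04943 m/day.
t = 200 / 0.04943 = 4046 days = 11.1 years.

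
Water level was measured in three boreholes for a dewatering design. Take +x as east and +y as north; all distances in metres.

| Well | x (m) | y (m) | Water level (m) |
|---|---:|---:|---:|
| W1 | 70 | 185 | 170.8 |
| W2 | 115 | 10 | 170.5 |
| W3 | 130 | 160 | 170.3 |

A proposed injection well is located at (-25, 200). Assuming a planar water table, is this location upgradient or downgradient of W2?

upgradient

With h = a·x + b·y + c and W1 as origin, the differences give:
  45·a + (-175)·b = -0.3
  60·a + (-25)·b = -0.5
Eliminate b (×(-25) and ×(-175), subtract): 9375·a = -80.00 → a = ∂h/∂x = -0.008533
Back-substitute: b = ∂h/∂y = -0.0004800.
Head at (-25, 200) = 170.8 + (-0.008533)·(-95) + (-0.0004800)·(15) = 171.60 m.
That is higher than the 170.5 m at W2, so the point is upgradient.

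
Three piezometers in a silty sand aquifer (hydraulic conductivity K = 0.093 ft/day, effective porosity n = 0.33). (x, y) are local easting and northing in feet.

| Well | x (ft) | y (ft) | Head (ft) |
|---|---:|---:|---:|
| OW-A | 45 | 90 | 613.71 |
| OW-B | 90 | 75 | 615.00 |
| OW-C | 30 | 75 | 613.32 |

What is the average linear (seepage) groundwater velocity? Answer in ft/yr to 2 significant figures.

2.9 ft/yr

With h = a·x + b·y + c and OW-A as origin, the differences give:
  45·a + (-15)·b = +1.29
  (-15)·a + (-15)·b = -0.39
Eliminate b (×(-15) and ×(-15), subtract): -900·a = -25.200 → a = ∂h/∂x = +0.02800
Back-substitute: b = ∂h/∂y = -0.002000.
|∇h| = √(0.02800² + -0.002000²) = 0.02807
Seepage velocity v = K·i/n = 0.093 × 0.02807 / 0.33 = 0.007911 ft/day = 2.889 ft/yr.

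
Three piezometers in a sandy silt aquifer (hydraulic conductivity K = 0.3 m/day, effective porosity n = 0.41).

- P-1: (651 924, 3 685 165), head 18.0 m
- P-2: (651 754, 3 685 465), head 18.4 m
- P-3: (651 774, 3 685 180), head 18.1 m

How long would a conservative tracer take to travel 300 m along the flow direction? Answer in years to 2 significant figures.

Differences from P-1: to P-2 (Δx, Δy, Δh) = (-170, 300, +0.4); to P-3 = (-150, 15, +0.1).
Solve a·Δx + b·Δy = Δh: det = (-170)·15 − (-150)·300 = 42450.
∂h/∂x = [(+0.4)·15 − (+0.1)·300] / 42450 = -0.0005654
∂h/∂y = [(-170)·(+0.1) − (-150)·(+0.4)] / 42450 = +0.001013
|∇h| = √(-0.0005654² + 0.001013²) = 0.00116
Seepage velocity v = K·i/n = 0.3 × 0.00116 / 0.41 = 0.0008488 m/day.
t = 300 / 0.0008488 = 3.534e+05 days = 968 years.

970 years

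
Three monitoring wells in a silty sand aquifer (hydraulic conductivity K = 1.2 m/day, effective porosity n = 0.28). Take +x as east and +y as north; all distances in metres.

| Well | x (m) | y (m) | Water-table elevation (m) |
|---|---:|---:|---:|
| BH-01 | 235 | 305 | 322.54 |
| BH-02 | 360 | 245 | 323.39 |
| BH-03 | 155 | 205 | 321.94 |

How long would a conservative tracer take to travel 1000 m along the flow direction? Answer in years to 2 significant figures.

Differences from BH-01: to BH-02 (Δx, Δy, Δh) = (125, -60, +0.85); to BH-03 = (-80, -100, -0.60).
Solve a·Δx + b·Δy = Δh: det = 125·(-100) − (-80)·(-60) = -17300.
∂h/∂x = [(+0.85)·(-100) − (-0.60)·(-60)] / -17300 = +0.006994
∂h/∂y = [125·(-0.60) − (-80)·(+0.85)] / -17300 = +0.0004046
|∇h| = √(0.006994² + 0.0004046²) = 0.007006
Seepage velocity v = K·i/n = 1.2 × 0.007006 / 0.28 = 0.03003 m/day.
t = 1000 / 0.03003 = 3.33e+04 days = 91.2 years.

91 years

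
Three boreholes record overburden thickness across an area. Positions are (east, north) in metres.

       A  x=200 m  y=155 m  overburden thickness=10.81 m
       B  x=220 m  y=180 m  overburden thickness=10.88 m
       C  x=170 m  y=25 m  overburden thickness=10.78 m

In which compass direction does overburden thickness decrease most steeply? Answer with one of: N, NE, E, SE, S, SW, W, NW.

Differences from A: to B (Δx, Δy, Δh) = (20, 25, +0.07); to C = (-30, -130, -0.03).
Solve a·Δx + b·Δy = Δd: det = 20·(-130) − (-30)·25 = -1850.
∂d/∂x = [(+0.07)·(-130) − (-0.03)·25] / -1850 = +0.004514
∂d/∂y = [20·(-0.03) − (-30)·(+0.07)] / -1850 = -0.0008108
Steepest decrease is along −∇f = (-0.004514 E, +0.0008108 N) → west.

W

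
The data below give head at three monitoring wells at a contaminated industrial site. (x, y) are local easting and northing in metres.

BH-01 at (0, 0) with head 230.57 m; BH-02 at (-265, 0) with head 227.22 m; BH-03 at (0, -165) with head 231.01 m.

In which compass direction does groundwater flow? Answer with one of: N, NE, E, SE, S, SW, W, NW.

∂h/∂x = (227.22 − 230.57) / (-265 − 0) = +0.01264
∂h/∂y = (231.01 − 230.57) / (-165 − 0) = -0.002667
Flow = −∇h = (-0.01264 east, +0.002667 north), which points west.

W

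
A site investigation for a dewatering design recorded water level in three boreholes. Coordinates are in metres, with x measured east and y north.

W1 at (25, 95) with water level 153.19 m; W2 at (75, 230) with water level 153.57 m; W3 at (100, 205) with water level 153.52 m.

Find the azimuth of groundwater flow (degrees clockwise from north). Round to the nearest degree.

193°

Differences from W1: to W2 (Δx, Δy, Δh) = (50, 135, +0.38); to W3 = (75, 110, +0.33).
Solve a·Δx + b·Δy = Δh: det = 50·110 − 75·135 = -4625.
∂h/∂x = [(+0.38)·110 − (+0.33)·135] / -4625 = +0.0005946
∂h/∂y = [50·(+0.33) − 75·(+0.38)] / -4625 = +0.002595
Flow direction (−∇h) has components (-0.0005946 E, -0.002595 N).
Azimuth = atan2(E, N) = atan2(-0.0005946, -0.002595) = 192.9° ≈ 193°.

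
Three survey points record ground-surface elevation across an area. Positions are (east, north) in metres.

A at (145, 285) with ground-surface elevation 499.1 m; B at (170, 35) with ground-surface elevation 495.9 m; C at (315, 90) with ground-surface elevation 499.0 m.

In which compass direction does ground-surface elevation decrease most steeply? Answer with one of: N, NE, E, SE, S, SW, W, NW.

Taking A as reference: B−A = (25, -250, -3.2); C−A = (170, -195, -0.1).
Solve a·Δx + b·Δy = Δz: det = 25·(-195) − 170·(-250) = 37625.
∂z/∂x = [(-3.2)·(-195) − (-0.1)·(-250)] / 37625 = +0.01592
∂z/∂y = [25·(-0.1) − 170·(-3.2)] / 37625 = +0.01439
Steepest decrease is along −∇f = (-0.01592 E, -0.01439 N) → southwest.

SW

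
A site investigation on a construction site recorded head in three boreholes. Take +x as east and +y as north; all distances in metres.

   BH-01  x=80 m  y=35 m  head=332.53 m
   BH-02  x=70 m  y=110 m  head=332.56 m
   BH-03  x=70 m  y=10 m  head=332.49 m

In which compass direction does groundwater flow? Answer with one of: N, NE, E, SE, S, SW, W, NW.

With h = a·x + b·y + c and BH-01 as origin, the differences give:
  (-10)·a + 75·b = +0.03
  (-10)·a + (-25)·b = -0.04
Eliminate b (×(-25) and ×75, subtract): 1000·a = 2.250 → a = ∂h/∂x = +0.002250
Back-substitute: b = ∂h/∂y = +0.0007000.
Flow = −∇h = (-0.002250 east, -0.0007000 north), which points west.

W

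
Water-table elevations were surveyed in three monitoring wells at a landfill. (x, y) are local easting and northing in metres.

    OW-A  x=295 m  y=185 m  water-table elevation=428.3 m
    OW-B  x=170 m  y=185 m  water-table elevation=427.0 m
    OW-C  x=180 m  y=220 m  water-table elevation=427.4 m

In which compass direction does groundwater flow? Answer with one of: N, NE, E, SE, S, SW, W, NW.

SW

Differences from OW-A: to OW-B (Δx, Δy, Δh) = (-125, 0, -1.3); to OW-C = (-115, 35, -0.9).
Determinant of the coordinate differences = (-125)·35 − (-115)·0 = -4375.
∂h/∂x = [(-1.3)·35 − (-0.9)·0] / -4375 = +0.01040
∂h/∂y = [(-125)·(-0.9) − (-115)·(-1.3)] / -4375 = +0.008457
Flow = −∇h = (-0.01040 east, -0.008457 north), which points southwest.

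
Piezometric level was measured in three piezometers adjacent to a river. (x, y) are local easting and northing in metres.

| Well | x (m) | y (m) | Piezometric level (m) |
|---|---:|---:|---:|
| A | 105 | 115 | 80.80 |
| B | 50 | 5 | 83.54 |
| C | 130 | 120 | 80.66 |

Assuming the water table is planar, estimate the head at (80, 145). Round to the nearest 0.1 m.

Taking A as reference: B−A = (-55, -110, +2.74); C−A = (25, 5, -0.14).
Determinant of the coordinate differences = (-55)·5 − 25·(-110) = 2475.
∂h/∂x = [(+2.74)·5 − (-0.14)·(-110)] / 2475 = -0.0006869
∂h/∂y = [(-55)·(-0.14) − 25·(+2.74)] / 2475 = -0.02457
h(80, 145) = 80.80 + (-0.0006869)·(-25) + (-0.02457)·(30) = 80.80 +0.017 -0.737 = 80.080 m.

80.1 m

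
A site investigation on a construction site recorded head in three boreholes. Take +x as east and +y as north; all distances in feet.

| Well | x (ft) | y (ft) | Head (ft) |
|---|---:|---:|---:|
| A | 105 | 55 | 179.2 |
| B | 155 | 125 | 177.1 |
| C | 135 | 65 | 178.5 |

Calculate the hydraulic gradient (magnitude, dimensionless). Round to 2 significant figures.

With h = a·x + b·y + c and A as origin, the differences give:
  50·a + 70·b = -2.1
  30·a + 10·b = -0.7
Eliminate b (×10 and ×70, subtract): -1600·a = 28.00 → a = ∂h/∂x = -0.01750
Back-substitute: b = ∂h/∂y = -0.01750.
|∇h| = √(-0.01750² + -0.01750²) = 0.02475

0.025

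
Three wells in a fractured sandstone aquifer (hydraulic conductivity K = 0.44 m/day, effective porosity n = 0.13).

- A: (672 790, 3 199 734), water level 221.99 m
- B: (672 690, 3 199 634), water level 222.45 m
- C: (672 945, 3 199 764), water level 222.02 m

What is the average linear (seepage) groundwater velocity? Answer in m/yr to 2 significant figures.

Taking A as reference: B−A = (-100, -100, +0.46); C−A = (155, 30, +0.03).
Solve a·Δx + b·Δy = Δh: det = (-100)·30 − 155·(-100) = 12500.
∂h/∂x = [(+0.46)·30 − (+0.03)·(-100)] / 12500 = +0.001344
∂h/∂y = [(-100)·(+0.03) − 155·(+0.46)] / 12500 = -0.005944
|∇h| = √(0.001344² + -0.005944²) = 0.006094
Seepage velocity v = K·i/n = 0.44 × 0.006094 / 0.13 = 0.02063 m/day = 7.535 m/yr.

7.5 m/yr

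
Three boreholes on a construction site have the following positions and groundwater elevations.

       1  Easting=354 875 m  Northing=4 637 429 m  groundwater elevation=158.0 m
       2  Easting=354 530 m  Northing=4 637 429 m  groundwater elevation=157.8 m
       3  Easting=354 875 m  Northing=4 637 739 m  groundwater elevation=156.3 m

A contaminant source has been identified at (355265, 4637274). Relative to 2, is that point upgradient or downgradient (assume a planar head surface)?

∂h/∂x = (157.8 − 158.0) / (354530 − 354875) = +0.0005797
∂h/∂y = (156.3 − 158.0) / (4637739 − 4637429) = -0.005484
Head at (355265, 4637274) = 158.0 + (+0.0005797)·(390) + (-0.005484)·(-155) = 159.08 m.
That is higher than the 157.8 m at 2, so the point is upgradient.

upgradient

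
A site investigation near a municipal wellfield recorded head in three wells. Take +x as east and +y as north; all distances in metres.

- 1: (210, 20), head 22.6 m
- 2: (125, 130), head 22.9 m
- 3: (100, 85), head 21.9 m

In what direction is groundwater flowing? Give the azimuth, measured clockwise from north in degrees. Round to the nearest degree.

With h = a·x + b·y + c and 1 as origin, the differences give:
  (-85)·a + 110·b = +0.3
  (-110)·a + 65·b = -0.7
Eliminate b (×65 and ×110, subtract): 6575·a = 96.50 → a = ∂h/∂x = +0.01468
Back-substitute: b = ∂h/∂y = +0.01407.
Flow direction (−∇h) has components (-0.01468 E, -0.01407 N).
Azimuth = atan2(E, N) = atan2(-0.01468, -0.01407) = 226.2° ≈ 226°.

226°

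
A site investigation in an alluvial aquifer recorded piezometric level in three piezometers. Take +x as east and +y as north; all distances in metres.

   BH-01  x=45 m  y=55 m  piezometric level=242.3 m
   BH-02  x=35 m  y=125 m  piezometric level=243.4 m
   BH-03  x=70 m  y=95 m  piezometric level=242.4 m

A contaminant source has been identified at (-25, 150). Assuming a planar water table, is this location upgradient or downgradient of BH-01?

upgradient

Differences from BH-01: to BH-02 (Δx, Δy, Δh) = (-10, 70, +1.1); to BH-03 = (25, 40, +0.1).
Determinant of the coordinate differences = (-10)·40 − 25·70 = -2150.
∂h/∂x = [(+1.1)·40 − (+0.1)·70] / -2150 = -0.01721
∂h/∂y = [(-10)·(+0.1) − 25·(+1.1)] / -2150 = +0.01326
Head at (-25, 150) = 242.3 + (-0.01721)·(-70) + (+0.01326)·(95) = 244.76 m.
That is higher than the 242.3 m at BH-01, so the point is upgradient.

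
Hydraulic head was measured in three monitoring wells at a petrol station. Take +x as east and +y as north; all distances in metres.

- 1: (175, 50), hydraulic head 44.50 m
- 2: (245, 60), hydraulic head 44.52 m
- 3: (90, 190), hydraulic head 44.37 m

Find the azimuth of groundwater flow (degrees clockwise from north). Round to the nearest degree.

331°

Differences from 1: to 2 (Δx, Δy, Δh) = (70, 10, +0.02); to 3 = (-85, 140, -0.13).
Determinant of the coordinate differences = 70·140 − (-85)·10 = 10650.
∂h/∂x = [(+0.02)·140 − (-0.13)·10] / 10650 = +0.0003850
∂h/∂y = [70·(-0.13) − (-85)·(+0.02)] / 10650 = -0.0006948
Flow direction (−∇h) has components (-0.0003850 E, +0.0006948 N).
Azimuth = atan2(E, N) = atan2(-0.0003850, +0.0006948) = 331.0° ≈ 331°.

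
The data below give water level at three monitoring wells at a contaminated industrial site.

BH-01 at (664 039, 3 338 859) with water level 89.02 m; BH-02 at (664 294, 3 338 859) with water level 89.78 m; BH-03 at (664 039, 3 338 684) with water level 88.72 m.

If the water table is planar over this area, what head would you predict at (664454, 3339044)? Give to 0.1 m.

∂h/∂x = (89.78 − 89.02) / (664294 − 664039) = +0.002980
∂h/∂y = (88.72 − 89.02) / (3338684 − 3338859) = +0.001714
h(664454, 3339044) = 89.02 + (+0.002980)·(415) + (+0.001714)·(185) = 89.02 +1.237 +0.317 = 90.574 m.

90.6 m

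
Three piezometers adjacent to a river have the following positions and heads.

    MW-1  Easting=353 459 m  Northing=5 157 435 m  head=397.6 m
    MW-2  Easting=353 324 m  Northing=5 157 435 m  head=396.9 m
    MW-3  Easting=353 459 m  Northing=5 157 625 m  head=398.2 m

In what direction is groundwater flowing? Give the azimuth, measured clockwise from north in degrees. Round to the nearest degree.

∂h/∂x = (396.9 − 397.6) / (353324 − 353459) = +0.005185
∂h/∂y = (398.2 − 397.6) / (5157625 − 5157435) = +0.003158
Flow direction (−∇h) has components (-0.005185 E, -0.003158 N).
Azimuth = atan2(E, N) = atan2(-0.005185, -0.003158) = 238.7° ≈ 239°.

239°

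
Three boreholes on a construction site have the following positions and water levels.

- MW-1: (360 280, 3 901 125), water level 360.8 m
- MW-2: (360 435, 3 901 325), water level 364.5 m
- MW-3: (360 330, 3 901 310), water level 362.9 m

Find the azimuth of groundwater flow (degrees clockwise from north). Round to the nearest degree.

242°

With h = a·x + b·y + c and MW-1 as origin, the differences give:
  155·a + 200·b = +3.7
  50·a + 185·b = +2.1
Eliminate b (×185 and ×200, subtract): 18675·a = 264.50 → a = ∂h/∂x = +0.01416
Back-substitute: b = ∂h/∂y = +0.007523.
Flow direction (−∇h) has components (-0.01416 E, -0.007523 N).
Azimuth = atan2(E, N) = atan2(-0.01416, -0.007523) = 242.0° ≈ 242°.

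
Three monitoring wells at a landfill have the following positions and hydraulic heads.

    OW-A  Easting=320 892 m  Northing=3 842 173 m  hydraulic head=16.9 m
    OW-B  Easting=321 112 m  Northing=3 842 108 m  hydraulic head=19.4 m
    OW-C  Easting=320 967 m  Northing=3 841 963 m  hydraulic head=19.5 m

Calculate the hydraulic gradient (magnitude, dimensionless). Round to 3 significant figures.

Differences from OW-A: to OW-B (Δx, Δy, Δh) = (220, -65, +2.5); to OW-C = (75, -210, +2.6).
Determinant of the coordinate differences = 220·(-210) − 75·(-65) = -41325.
∂h/∂x = [(+2.5)·(-210) − (+2.6)·(-65)] / -41325 = +0.008615
∂h/∂y = [220·(+2.6) − 75·(+2.5)] / -41325 = -0.009304
|∇h| = √(0.008615² + -0.009304²) = 0.01268

0.0127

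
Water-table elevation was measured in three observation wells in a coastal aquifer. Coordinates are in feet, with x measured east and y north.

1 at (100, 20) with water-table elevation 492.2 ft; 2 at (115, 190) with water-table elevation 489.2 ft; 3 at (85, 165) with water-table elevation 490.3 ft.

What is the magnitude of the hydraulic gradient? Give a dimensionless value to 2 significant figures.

0.028

Differences from 1: to 2 (Δx, Δy, Δh) = (15, 170, -3.0); to 3 = (-15, 145, -1.9).
Solve a·Δx + b·Δy = Δh: det = 15·145 − (-15)·170 = 4725.
∂h/∂x = [(-3.0)·145 − (-1.9)·170] / 4725 = -0.02370
∂h/∂y = [15·(-1.9) − (-15)·(-3.0)] / 4725 = -0.01556
|∇h| = √(-0.02370² + -0.01556²) = 0.02835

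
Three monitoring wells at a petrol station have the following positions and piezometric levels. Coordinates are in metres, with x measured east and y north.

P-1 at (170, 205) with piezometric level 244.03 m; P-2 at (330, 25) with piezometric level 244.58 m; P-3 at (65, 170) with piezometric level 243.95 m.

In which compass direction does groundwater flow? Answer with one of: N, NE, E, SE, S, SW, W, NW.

With h = a·x + b·y + c and P-1 as origin, the differences give:
  160·a + (-180)·b = +0.55
  (-105)·a + (-35)·b = -0.08
Eliminate b (×(-35) and ×(-180), subtract): -24500·a = -33.650 → a = ∂h/∂x = +0.001373
Back-substitute: b = ∂h/∂y = -0.001835.
Flow = −∇h = (-0.001373 east, +0.001835 north), which points northwest.

NW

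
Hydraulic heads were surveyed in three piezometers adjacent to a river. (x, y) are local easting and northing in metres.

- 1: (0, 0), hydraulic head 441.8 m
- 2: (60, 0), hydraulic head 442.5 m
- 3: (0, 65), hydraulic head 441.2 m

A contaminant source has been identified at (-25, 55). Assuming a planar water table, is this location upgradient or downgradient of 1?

∂h/∂x = (442.5 − 441.8) / (60 − 0) = +0.01167
∂h/∂y = (441.2 − 441.8) / (65 − 0) = -0.009231
Head at (-25, 55) = 441.8 + (+0.01167)·(-25) + (-0.009231)·(55) = 441.00 m.
That is lower than the 441.8 m at 1, so the point is downgradient.

downgradient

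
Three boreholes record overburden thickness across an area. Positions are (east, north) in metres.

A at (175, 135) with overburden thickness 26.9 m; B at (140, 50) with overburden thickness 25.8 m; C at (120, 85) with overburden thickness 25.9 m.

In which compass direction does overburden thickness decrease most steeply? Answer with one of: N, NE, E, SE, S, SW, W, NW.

SW

Taking A as reference: B−A = (-35, -85, -1.1); C−A = (-55, -50, -1.0).
Determinant of the coordinate differences = (-35)·(-50) − (-55)·(-85) = -2925.
∂d/∂x = [(-1.1)·(-50) − (-1.0)·(-85)] / -2925 = +0.01026
∂d/∂y = [(-35)·(-1.0) − (-55)·(-1.1)] / -2925 = +0.008718
Steepest decrease is along −∇f = (-0.01026 E, -0.008718 N) → southwest.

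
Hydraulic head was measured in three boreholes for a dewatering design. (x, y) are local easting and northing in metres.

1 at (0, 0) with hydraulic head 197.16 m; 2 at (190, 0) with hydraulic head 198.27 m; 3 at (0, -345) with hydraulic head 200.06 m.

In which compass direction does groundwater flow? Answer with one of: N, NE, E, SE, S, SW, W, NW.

NW

∂h/∂x = (198.27 − 197.16) / (190 − 0) = +0.005842
∂h/∂y = (200.06 − 197.16) / (-345 − 0) = -0.008406
Flow = −∇h = (-0.005842 east, +0.008406 north), which points northwest.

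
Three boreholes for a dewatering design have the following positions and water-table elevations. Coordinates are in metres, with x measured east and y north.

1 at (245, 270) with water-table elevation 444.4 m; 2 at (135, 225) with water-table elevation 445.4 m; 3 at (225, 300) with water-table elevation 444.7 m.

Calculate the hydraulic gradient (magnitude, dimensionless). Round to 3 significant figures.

Differences from 1: to 2 (Δx, Δy, Δh) = (-110, -45, +1.0); to 3 = (-20, 30, +0.3).
Determinant of the coordinate differences = (-110)·30 − (-20)·(-45) = -4200.
∂h/∂x = [(+1.0)·30 − (+0.3)·(-45)] / -4200 = -0.01036
∂h/∂y = [(-110)·(+0.3) − (-20)·(+1.0)] / -4200 = +0.003095
|∇h| = √(-0.01036² + 0.003095²) = 0.01081

0.0108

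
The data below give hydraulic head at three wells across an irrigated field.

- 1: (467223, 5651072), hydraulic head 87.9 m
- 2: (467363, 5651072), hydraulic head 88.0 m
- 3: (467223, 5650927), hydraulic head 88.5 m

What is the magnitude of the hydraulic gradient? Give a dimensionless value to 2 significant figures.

∂h/∂x = (88.0 − 87.9) / (467363 − 467223) = +0.0007143
∂h/∂y = (88.5 − 87.9) / (5650927 − 5651072) = -0.004138
|∇h| = √(0.0007143² + -0.004138²) = 0.004199

0.0042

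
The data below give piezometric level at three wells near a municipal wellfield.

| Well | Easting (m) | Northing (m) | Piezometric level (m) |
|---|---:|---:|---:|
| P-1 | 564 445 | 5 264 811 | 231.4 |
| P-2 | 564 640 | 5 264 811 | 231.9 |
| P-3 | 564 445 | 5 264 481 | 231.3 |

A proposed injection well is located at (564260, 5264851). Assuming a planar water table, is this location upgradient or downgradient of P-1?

∂h/∂x = (231.9 − 231.4) / (564640 − 564445) = +0.002564
∂h/∂y = (231.3 − 231.4) / (5264481 − 5264811) = +0.0003030
Head at (564260, 5264851) = 231.4 + (+0.002564)·(-185) + (+0.0003030)·(40) = 230.94 m.
That is lower than the 231.4 m at P-1, so the point is downgradient.

downgradient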